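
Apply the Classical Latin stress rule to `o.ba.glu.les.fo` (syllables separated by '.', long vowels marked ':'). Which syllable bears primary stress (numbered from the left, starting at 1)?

4

Classical Latin: stress the penult if heavy (long vowel or closed), else the antepenult.
Weights: 3 glu L, 4 les H, 5 fo L.
The penult (syllable 4, les) is heavy, so it takes stress.
Stress on syllable 4: o.ba.glu.ˈles.fo.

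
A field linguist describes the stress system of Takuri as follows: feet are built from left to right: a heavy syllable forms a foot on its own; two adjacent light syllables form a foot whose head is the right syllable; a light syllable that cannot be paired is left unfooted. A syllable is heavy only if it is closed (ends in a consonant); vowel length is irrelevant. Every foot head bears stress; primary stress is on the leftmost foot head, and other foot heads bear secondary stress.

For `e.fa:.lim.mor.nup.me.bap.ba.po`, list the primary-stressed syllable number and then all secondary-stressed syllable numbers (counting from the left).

Weights: 1 e L, 2 fa: L, 3 lim H, 4 mor H, 5 nup H, 6 me L, 7 bap H, 8 ba L, 9 po L.
Parse left to right (heavy = foot alone; LL = one foot; stranded L unfooted): (e.ˈfa:) (ˈlim) (ˈmor) (ˈnup) me (ˈbap) (ba.ˈpo).
Foot heads: 2, 3, 4, 5, 7, 9.
Primary stress on the leftmost head = syllable 2.
Secondary stress on 3, 4, 5, 7, 9: e.ˈfa:.ˌlim.ˌmor.ˌnup.me.ˌbap.ba.ˌpo.

primary 2, secondary 3, 4, 5, 7, 9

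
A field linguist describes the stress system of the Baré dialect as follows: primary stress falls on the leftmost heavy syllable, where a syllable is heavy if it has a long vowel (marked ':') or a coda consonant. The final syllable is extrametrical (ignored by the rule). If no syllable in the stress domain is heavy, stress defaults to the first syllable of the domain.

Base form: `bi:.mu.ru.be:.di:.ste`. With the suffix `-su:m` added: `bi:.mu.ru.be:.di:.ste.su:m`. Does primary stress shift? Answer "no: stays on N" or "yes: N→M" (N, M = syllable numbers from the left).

Base `bi:.mu.ru.be:.di:.ste` (6 syllables):
  The final syllable (6, ste) is extrametrical; the stress domain is syllables 1–5.
  Weights: 1 bi: H, 2 mu L, 3 ru L, 4 be: H, 5 di: H.
  Heavy syllables in the domain: 1, 4, 5. The leftmost is syllable 1 (bi:).
  → primary stress on syllable 1.
Suffixed `bi:.mu.ru.be:.di:.ste.su:m` (7 syllables):
  The final syllable (7, su:m) is extrametrical; the stress domain is syllables 1–6.
  Weights: 1 bi: H, 2 mu L, 3 ru L, 4 be: H, 5 di: H, 6 ste L.
  Heavy syllables in the domain: 1, 4, 5. The leftmost is syllable 1 (bi:).
  → primary stress on syllable 1.

no: stays on 1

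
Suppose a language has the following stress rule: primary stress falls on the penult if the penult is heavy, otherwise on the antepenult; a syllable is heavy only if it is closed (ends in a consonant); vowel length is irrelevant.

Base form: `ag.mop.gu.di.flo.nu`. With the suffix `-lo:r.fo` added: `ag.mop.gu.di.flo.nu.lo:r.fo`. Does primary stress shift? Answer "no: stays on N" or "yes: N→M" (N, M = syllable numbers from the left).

yes: 4→7

Base `ag.mop.gu.di.flo.nu` (6 syllables):
  Weights: 4 di L, 5 flo L, 6 nu L.
  The penult (syllable 5, flo) is light, so stress falls on the antepenult (syllable 4, di).
  → primary stress on syllable 4.
Suffixed `ag.mop.gu.di.flo.nu.lo:r.fo` (8 syllables):
  Weights: 6 nu L, 7 lo:r H, 8 fo L.
  The penult (syllable 7, lo:r) is heavy, so it takes stress.
  → primary stress on syllable 7.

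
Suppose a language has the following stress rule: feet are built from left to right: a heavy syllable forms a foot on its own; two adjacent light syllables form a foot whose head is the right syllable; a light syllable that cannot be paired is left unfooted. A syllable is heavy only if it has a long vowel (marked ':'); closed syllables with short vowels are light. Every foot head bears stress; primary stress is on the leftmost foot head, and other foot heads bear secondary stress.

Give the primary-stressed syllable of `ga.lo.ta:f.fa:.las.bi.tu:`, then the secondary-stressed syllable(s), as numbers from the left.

primary 2, secondary 3, 4, 6, 7

Weights: 1 ga L, 2 lo L, 3 ta:f H, 4 fa: H, 5 las L, 6 bi L, 7 tu: H.
Parse left to right (heavy = foot alone; LL = one foot; stranded L unfooted): (ga.ˈlo) (ˈta:f) (ˈfa:) (las.ˈbi) (ˈtu:).
Foot heads: 2, 3, 4, 6, 7.
Primary stress on the leftmost head = syllable 2.
Secondary stress on 3, 4, 6, 7: ga.ˈlo.ˌta:f.ˌfa:.las.ˌbi.ˌtu:.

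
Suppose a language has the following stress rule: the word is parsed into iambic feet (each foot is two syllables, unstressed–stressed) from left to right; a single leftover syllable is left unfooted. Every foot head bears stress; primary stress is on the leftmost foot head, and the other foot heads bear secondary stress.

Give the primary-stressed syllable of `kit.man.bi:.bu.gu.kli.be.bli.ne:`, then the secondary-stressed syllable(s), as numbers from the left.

primary 2, secondary 4, 6, 8

Parse left to right into iambic (σˈσ) feet: (kit.ˈman) (bi:.ˈbu) (gu.ˈkli) (be.ˈbli) ne:. Syllable 9 is left unfooted.
Foot heads (stressed positions): 2, 4, 6, 8.
End Rule Leftmost: primary stress on the leftmost head = syllable 2.
Secondary stress on 4, 6, 8: kit.ˈman.bi:.ˌbu.gu.ˌkli.be.ˌbli.ne:.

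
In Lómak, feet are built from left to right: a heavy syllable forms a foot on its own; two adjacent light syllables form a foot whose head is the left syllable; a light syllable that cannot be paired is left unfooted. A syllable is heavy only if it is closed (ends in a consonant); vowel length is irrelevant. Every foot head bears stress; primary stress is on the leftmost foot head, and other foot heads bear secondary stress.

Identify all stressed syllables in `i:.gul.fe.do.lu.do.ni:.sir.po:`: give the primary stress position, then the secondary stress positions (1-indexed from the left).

Weights: 1 i: L, 2 gul H, 3 fe L, 4 do L, 5 lu L, 6 do L, 7 ni: L, 8 sir H, 9 po: L.
Parse left to right (heavy = foot alone; LL = one foot; stranded L unfooted): i: (ˈgul) (ˈfe.do) (ˈlu.do) ni: (ˈsir) po:.
Foot heads: 2, 3, 5, 8.
Primary stress on the leftmost head = syllable 2.
Secondary stress on 3, 5, 8: i:.ˈgul.ˌfe.do.ˌlu.do.ni:.ˌsir.po:.

primary 2, secondary 3, 5, 8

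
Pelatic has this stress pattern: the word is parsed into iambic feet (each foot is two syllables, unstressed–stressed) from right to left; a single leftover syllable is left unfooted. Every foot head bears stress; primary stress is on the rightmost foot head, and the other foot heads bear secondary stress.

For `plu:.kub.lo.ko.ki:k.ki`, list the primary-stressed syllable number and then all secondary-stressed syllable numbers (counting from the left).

primary 6, secondary 2, 4

Parse right to left into iambic (σˈσ) feet: (plu:.ˈkub) (lo.ˈko) (ki:k.ˈki).
Foot heads (stressed positions): 2, 4, 6.
End Rule Rightmost: primary stress on the rightmost head = syllable 6.
Secondary stress on 2, 4: plu:.ˌkub.lo.ˌko.ki:k.ˈki.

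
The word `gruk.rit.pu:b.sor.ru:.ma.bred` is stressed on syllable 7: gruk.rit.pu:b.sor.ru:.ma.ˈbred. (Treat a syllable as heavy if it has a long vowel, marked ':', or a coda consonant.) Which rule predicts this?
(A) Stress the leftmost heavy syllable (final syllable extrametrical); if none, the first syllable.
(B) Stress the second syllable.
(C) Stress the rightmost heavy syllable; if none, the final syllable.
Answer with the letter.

C

Rule A → syllable 1 (observed: 7).
Rule B → syllable 2 (observed: 7).
Rule C → syllable 7 ✓.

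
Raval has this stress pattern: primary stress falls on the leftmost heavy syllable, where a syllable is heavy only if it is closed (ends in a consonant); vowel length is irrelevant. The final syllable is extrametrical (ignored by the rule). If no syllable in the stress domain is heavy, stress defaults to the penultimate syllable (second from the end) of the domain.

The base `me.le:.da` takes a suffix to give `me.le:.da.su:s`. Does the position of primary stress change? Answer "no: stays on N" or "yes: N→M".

Base `me.le:.da` (3 syllables):
  The final syllable (3, da) is extrametrical; the stress domain is syllables 1–2.
  Weights: 1 me L, 2 le: L.
  No heavy syllable in the domain; default to the penultimate syllable (second from the end) of the domain = syllable 1.
  → primary stress on syllable 1.
Suffixed `me.le:.da.su:s` (4 syllables):
  The final syllable (4, su:s) is extrametrical; the stress domain is syllables 1–3.
  Weights: 1 me L, 2 le: L, 3 da L.
  No heavy syllable in the domain; default to the penultimate syllable (second from the end) of the domain = syllable 2.
  → primary stress on syllable 2.

yes: 1→2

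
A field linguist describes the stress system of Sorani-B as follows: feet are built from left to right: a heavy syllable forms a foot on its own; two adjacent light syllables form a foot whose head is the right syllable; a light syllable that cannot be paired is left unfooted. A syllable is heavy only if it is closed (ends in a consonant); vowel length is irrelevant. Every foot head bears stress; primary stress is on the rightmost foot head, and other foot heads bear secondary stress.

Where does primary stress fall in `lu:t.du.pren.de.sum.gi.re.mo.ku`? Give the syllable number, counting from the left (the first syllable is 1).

9

Weights: 1 lu:t H, 2 du L, 3 pren H, 4 de L, 5 sum H, 6 gi L, 7 re L, 8 mo L, 9 ku L.
Parse left to right (heavy = foot alone; LL = one foot; stranded L unfooted): (ˈlu:t) du (ˈpren) de (ˈsum) (gi.ˈre) (mo.ˈku).
Foot heads: 1, 3, 5, 7, 9.
Primary stress on the rightmost head = syllable 9.
Primary stress: syllable 9 → lu:t.du.pren.de.sum.gi.re.mo.ˈku.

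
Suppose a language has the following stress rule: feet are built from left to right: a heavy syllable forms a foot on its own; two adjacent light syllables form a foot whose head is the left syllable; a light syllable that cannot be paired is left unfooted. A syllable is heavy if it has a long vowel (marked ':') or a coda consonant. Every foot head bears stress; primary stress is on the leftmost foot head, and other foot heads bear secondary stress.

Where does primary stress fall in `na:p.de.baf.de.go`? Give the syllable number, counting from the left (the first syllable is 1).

1

Weights: 1 na:p H, 2 de L, 3 baf H, 4 de L, 5 go L.
Parse left to right (heavy = foot alone; LL = one foot; stranded L unfooted): (ˈna:p) de (ˈbaf) (ˈde.go).
Foot heads: 1, 3, 4.
Primary stress on the leftmost head = syllable 1.
Primary stress: syllable 1 → ˈna:p.de.baf.de.go.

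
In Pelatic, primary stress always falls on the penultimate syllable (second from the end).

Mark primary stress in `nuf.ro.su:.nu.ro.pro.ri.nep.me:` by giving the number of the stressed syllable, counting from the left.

The word has 9 syllables; the penultimate syllable (second from the end) is syllable 8 (nep).
Primary stress: syllable 8 → nuf.ro.su:.nu.ro.pro.ri.ˈnep.me:.

8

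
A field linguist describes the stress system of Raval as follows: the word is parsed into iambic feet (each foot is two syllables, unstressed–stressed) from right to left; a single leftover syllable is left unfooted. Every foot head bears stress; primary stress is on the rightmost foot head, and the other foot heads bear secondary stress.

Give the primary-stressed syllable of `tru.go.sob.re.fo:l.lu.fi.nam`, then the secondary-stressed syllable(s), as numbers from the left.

primary 8, secondary 2, 4, 6

Parse right to left into iambic (σˈσ) feet: (tru.ˈgo) (sob.ˈre) (fo:l.ˈlu) (fi.ˈnam).
Foot heads (stressed positions): 2, 4, 6, 8.
End Rule Rightmost: primary stress on the rightmost head = syllable 8.
Secondary stress on 2, 4, 6: tru.ˌgo.sob.ˌre.fo:l.ˌlu.fi.ˈnam.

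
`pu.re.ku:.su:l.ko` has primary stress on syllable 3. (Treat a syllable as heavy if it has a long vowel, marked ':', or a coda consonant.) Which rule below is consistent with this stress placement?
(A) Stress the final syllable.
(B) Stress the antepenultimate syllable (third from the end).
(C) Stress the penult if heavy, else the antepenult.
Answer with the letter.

Rule A → syllable 5 (observed: 3).
Rule B → syllable 3 ✓.
Rule C → syllable 4 (observed: 3).

B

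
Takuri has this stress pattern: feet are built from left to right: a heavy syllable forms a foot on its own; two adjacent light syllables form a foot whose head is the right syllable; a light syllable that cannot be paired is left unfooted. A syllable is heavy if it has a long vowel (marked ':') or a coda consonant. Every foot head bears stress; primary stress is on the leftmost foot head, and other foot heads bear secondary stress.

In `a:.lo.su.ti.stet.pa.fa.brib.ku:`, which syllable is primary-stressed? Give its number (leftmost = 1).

1

Weights: 1 a: H, 2 lo L, 3 su L, 4 ti L, 5 stet H, 6 pa L, 7 fa L, 8 brib H, 9 ku: H.
Parse left to right (heavy = foot alone; LL = one foot; stranded L unfooted): (ˈa:) (lo.ˈsu) ti (ˈstet) (pa.ˈfa) (ˈbrib) (ˈku:).
Foot heads: 1, 3, 5, 7, 8, 9.
Primary stress on the leftmost head = syllable 1.
Primary stress: syllable 1 → ˈa:.lo.su.ti.stet.pa.fa.brib.ku:.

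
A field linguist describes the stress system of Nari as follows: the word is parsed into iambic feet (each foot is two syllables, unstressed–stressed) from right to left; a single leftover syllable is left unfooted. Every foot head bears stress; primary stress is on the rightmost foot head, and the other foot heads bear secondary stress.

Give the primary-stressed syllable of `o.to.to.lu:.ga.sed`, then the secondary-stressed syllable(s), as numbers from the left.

primary 6, secondary 2, 4

Parse right to left into iambic (σˈσ) feet: (o.ˈto) (to.ˈlu:) (ga.ˈsed).
Foot heads (stressed positions): 2, 4, 6.
End Rule Rightmost: primary stress on the rightmost head = syllable 6.
Secondary stress on 2, 4: o.ˌto.to.ˌlu:.ga.ˈsed.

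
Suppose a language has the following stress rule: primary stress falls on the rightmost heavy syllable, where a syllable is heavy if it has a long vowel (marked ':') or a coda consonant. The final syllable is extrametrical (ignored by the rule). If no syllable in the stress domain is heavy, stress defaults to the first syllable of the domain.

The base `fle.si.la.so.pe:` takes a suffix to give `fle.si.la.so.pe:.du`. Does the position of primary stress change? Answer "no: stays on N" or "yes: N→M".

Base `fle.si.la.so.pe:` (5 syllables):
  The final syllable (5, pe:) is extrametrical; the stress domain is syllables 1–4.
  Weights: 1 fle L, 2 si L, 3 la L, 4 so L.
  No heavy syllable in the domain; default to the first syllable of the domain = syllable 1.
  → primary stress on syllable 1.
Suffixed `fle.si.la.so.pe:.du` (6 syllables):
  The final syllable (6, du) is extrametrical; the stress domain is syllables 1–5.
  Weights: 1 fle L, 2 si L, 3 la L, 4 so L, 5 pe: H.
  Heavy syllables in the domain: 5. The rightmost is syllable 5 (pe:).
  → primary stress on syllable 5.

yes: 1→5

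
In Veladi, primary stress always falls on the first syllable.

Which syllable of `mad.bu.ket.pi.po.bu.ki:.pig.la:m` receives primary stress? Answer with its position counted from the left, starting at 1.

The word has 9 syllables; the first syllable is syllable 1 (mad).
Primary stress: syllable 1 → ˈmad.bu.ket.pi.po.bu.ki:.pig.la:m.

1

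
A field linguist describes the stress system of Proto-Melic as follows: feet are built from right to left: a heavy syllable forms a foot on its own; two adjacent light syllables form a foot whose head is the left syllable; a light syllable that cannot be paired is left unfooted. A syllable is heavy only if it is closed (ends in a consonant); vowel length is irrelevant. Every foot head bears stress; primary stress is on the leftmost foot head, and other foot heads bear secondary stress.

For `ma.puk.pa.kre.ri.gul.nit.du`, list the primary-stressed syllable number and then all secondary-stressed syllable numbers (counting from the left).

primary 2, secondary 4, 6, 7

Weights: 1 ma L, 2 puk H, 3 pa L, 4 kre L, 5 ri L, 6 gul H, 7 nit H, 8 du L.
Parse right to left (heavy = foot alone; LL = one foot; stranded L unfooted): ma (ˈpuk) pa (ˈkre.ri) (ˈgul) (ˈnit) du.
Foot heads: 2, 4, 6, 7.
Primary stress on the leftmost head = syllable 2.
Secondary stress on 4, 6, 7: ma.ˈpuk.pa.ˌkre.ri.ˌgul.ˌnit.du.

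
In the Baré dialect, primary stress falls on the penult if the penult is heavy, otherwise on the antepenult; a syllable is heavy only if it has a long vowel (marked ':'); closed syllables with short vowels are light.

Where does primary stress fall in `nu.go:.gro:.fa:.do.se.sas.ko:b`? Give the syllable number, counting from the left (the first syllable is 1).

Weights: 6 se L, 7 sas L, 8 ko:b H.
The penult (syllable 7, sas) is light, so stress falls on the antepenult (syllable 6, se).
Primary stress: syllable 6 → nu.go:.gro:.fa:.do.ˈse.sas.ko:b.

6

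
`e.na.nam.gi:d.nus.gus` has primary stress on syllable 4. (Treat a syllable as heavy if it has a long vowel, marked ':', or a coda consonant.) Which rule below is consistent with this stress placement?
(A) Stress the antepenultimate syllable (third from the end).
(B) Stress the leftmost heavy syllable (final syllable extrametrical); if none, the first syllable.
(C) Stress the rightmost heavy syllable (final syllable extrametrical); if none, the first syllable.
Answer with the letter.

A

Rule A → syllable 4 ✓.
Rule B → syllable 3 (observed: 4).
Rule C → syllable 5 (observed: 4).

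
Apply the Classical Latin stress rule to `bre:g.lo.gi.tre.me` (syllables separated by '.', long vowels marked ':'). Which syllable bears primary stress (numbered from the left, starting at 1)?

Classical Latin: stress the penult if heavy (long vowel or closed), else the antepenult.
Weights: 3 gi L, 4 tre L, 5 me L.
The penult (syllable 4, tre) is light, so stress falls on the antepenult (syllable 3, gi).
Stress on syllable 3: bre:g.lo.ˈgi.tre.me.

3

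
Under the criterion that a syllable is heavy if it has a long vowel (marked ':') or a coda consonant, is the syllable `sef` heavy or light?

heavy

`sef`: short vowel, closed (coda /f/). Closed → heavy.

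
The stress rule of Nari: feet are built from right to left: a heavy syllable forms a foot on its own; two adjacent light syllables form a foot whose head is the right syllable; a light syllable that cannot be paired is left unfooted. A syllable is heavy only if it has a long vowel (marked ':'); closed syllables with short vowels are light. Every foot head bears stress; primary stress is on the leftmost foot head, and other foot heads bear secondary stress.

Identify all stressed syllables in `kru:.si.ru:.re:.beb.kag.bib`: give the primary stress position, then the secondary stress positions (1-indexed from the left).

primary 1, secondary 3, 4, 7

Weights: 1 kru: H, 2 si L, 3 ru: H, 4 re: H, 5 beb L, 6 kag L, 7 bib L.
Parse right to left (heavy = foot alone; LL = one foot; stranded L unfooted): (ˈkru:) si (ˈru:) (ˈre:) beb (kag.ˈbib).
Foot heads: 1, 3, 4, 7.
Primary stress on the leftmost head = syllable 1.
Secondary stress on 3, 4, 7: ˈkru:.si.ˌru:.ˌre:.beb.kag.ˌbib.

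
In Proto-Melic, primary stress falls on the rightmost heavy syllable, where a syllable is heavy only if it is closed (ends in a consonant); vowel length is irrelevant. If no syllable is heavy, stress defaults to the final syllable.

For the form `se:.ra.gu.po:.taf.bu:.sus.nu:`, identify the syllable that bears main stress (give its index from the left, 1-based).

7

Weights: 1 se: L, 2 ra L, 3 gu L, 4 po: L, 5 taf H, 6 bu: L, 7 sus H, 8 nu: L.
Heavy syllables in the domain: 5, 7. The rightmost is syllable 7 (sus).
Primary stress: syllable 7 → se:.ra.gu.po:.taf.bu:.ˈsus.nu:.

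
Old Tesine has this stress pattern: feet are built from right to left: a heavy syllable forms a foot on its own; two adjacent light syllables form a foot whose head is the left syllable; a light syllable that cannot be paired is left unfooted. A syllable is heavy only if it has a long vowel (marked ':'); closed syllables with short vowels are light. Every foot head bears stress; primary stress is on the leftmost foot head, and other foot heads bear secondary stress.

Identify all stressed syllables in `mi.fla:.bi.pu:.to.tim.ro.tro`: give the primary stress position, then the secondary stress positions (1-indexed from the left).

primary 2, secondary 4, 5, 7

Weights: 1 mi L, 2 fla: H, 3 bi L, 4 pu: H, 5 to L, 6 tim L, 7 ro L, 8 tro L.
Parse right to left (heavy = foot alone; LL = one foot; stranded L unfooted): mi (ˈfla:) bi (ˈpu:) (ˈto.tim) (ˈro.tro).
Foot heads: 2, 4, 5, 7.
Primary stress on the leftmost head = syllable 2.
Secondary stress on 4, 5, 7: mi.ˈfla:.bi.ˌpu:.ˌto.tim.ˌro.tro.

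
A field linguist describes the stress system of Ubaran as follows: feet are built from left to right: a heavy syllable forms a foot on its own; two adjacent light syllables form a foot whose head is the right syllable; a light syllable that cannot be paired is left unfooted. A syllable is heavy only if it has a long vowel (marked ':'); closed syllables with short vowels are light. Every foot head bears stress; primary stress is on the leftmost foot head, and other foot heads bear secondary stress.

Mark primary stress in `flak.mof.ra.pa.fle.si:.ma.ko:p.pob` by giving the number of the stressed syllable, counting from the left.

2

Weights: 1 flak L, 2 mof L, 3 ra L, 4 pa L, 5 fle L, 6 si: H, 7 ma L, 8 ko:p H, 9 pob L.
Parse left to right (heavy = foot alone; LL = one foot; stranded L unfooted): (flak.ˈmof) (ra.ˈpa) fle (ˈsi:) ma (ˈko:p) pob.
Foot heads: 2, 4, 6, 8.
Primary stress on the leftmost head = syllable 2.
Primary stress: syllable 2 → flak.ˈmof.ra.pa.fle.si:.ma.ko:p.pob.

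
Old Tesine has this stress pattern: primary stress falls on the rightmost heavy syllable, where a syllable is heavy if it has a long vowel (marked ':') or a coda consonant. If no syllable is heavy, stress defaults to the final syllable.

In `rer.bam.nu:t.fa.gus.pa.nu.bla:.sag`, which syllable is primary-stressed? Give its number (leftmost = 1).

Weights: 1 rer H, 2 bam H, 3 nu:t H, 4 fa L, 5 gus H, 6 pa L, 7 nu L, 8 bla: H, 9 sag H.
Heavy syllables in the domain: 1, 2, 3, 5, 8, 9. The rightmost is syllable 9 (sag).
Primary stress: syllable 9 → rer.bam.nu:t.fa.gus.pa.nu.bla:.ˈsag.

9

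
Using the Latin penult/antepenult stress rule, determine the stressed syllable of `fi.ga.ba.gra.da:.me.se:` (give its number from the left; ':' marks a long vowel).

Classical Latin: stress the penult if heavy (long vowel or closed), else the antepenult.
Weights: 5 da: H, 6 me L, 7 se: H.
The penult (syllable 6, me) is light, so stress falls on the antepenult (syllable 5, da:).
Stress on syllable 5: fi.ga.ba.gra.ˈda:.me.se:.

5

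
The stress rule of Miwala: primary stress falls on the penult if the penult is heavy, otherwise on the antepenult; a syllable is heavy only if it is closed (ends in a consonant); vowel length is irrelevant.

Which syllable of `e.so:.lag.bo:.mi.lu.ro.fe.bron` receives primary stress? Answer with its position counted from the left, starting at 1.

7

Weights: 7 ro L, 8 fe L, 9 bron H.
The penult (syllable 8, fe) is light, so stress falls on the antepenult (syllable 7, ro).
Primary stress: syllable 7 → e.so:.lag.bo:.mi.lu.ˈro.fe.bron.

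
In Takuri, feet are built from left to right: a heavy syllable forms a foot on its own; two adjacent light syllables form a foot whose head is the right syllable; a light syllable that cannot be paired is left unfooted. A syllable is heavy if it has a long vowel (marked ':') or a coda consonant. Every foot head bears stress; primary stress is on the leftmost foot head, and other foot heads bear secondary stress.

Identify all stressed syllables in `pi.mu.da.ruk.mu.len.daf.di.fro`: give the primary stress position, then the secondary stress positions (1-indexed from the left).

Weights: 1 pi L, 2 mu L, 3 da L, 4 ruk H, 5 mu L, 6 len H, 7 daf H, 8 di L, 9 fro L.
Parse left to right (heavy = foot alone; LL = one foot; stranded L unfooted): (pi.ˈmu) da (ˈruk) mu (ˈlen) (ˈdaf) (di.ˈfro).
Foot heads: 2, 4, 6, 7, 9.
Primary stress on the leftmost head = syllable 2.
Secondary stress on 4, 6, 7, 9: pi.ˈmu.da.ˌruk.mu.ˌlen.ˌdaf.di.ˌfro.

primary 2, secondary 4, 6, 7, 9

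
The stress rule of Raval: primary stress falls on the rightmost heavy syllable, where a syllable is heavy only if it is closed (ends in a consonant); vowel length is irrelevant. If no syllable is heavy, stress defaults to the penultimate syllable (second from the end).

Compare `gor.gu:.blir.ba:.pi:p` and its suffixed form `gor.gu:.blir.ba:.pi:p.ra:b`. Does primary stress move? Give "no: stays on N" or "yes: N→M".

Base `gor.gu:.blir.ba:.pi:p` (5 syllables):
  Weights: 1 gor H, 2 gu: L, 3 blir H, 4 ba: L, 5 pi:p H.
  Heavy syllables in the domain: 1, 3, 5. The rightmost is syllable 5 (pi:p).
  → primary stress on syllable 5.
Suffixed `gor.gu:.blir.ba:.pi:p.ra:b` (6 syllables):
  Weights: 1 gor H, 2 gu: L, 3 blir H, 4 ba: L, 5 pi:p H, 6 ra:b H.
  Heavy syllables in the domain: 1, 3, 5, 6. The rightmost is syllable 6 (ra:b).
  → primary stress on syllable 6.

yes: 5→6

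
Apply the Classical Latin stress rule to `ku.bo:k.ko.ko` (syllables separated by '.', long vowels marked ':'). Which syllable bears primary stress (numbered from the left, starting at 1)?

Classical Latin: stress the penult if heavy (long vowel or closed), else the antepenult.
Weights: 2 bo:k H, 3 ko L, 4 ko L.
The penult (syllable 3, ko) is light, so stress falls on the antepenult (syllable 2, bo:k).
Stress on syllable 2: ku.ˈbo:k.ko.ko.

2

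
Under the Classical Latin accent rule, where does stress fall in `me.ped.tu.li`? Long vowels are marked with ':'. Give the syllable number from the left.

Classical Latin: stress the penult if heavy (long vowel or closed), else the antepenult.
Weights: 2 ped H, 3 tu L, 4 li L.
The penult (syllable 3, tu) is light, so stress falls on the antepenult (syllable 2, ped).
Stress on syllable 2: me.ˈped.tu.li.

2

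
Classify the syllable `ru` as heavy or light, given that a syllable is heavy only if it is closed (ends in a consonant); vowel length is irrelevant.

light

`ru`: short vowel, open (no coda). Open (no coda) → light.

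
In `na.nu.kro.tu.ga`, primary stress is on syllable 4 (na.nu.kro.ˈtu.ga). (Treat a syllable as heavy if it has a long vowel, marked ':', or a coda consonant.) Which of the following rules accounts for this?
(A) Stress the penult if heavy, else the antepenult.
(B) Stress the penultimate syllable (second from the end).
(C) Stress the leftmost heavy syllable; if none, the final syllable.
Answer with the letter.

B

Rule A → syllable 3 (observed: 4).
Rule B → syllable 4 ✓.
Rule C → syllable 5 (observed: 4).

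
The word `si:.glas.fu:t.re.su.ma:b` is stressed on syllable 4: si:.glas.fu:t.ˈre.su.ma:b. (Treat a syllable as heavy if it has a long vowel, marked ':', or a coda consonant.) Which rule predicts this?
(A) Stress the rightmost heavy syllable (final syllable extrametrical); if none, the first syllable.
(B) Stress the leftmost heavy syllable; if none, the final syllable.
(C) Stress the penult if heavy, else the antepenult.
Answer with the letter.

C

Rule A → syllable 3 (observed: 4).
Rule B → syllable 1 (observed: 4).
Rule C → syllable 4 ✓.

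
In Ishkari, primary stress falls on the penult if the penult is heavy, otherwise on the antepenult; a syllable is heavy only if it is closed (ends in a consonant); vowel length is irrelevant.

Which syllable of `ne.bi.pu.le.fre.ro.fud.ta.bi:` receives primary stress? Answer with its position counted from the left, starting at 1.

7

Weights: 7 fud H, 8 ta L, 9 bi: L.
The penult (syllable 8, ta) is light, so stress falls on the antepenult (syllable 7, fud).
Primary stress: syllable 7 → ne.bi.pu.le.fre.ro.ˈfud.ta.bi:.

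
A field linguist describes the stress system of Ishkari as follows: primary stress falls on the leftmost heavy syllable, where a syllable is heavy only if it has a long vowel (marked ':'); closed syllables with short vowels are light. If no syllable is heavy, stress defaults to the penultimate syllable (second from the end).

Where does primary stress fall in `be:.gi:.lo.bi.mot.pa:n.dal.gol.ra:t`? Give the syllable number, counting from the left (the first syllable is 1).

1

Weights: 1 be: H, 2 gi: H, 3 lo L, 4 bi L, 5 mot L, 6 pa:n H, 7 dal L, 8 gol L, 9 ra:t H.
Heavy syllables in the domain: 1, 2, 6, 9. The leftmost is syllable 1 (be:).
Primary stress: syllable 1 → ˈbe:.gi:.lo.bi.mot.pa:n.dal.gol.ra:t.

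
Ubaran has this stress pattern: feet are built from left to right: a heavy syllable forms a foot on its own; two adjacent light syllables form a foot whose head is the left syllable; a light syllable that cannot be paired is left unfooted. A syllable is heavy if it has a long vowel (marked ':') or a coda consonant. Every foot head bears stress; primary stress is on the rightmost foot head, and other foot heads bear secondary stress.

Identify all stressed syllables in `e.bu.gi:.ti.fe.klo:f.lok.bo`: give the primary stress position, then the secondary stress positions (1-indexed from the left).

primary 7, secondary 1, 3, 4, 6

Weights: 1 e L, 2 bu L, 3 gi: H, 4 ti L, 5 fe L, 6 klo:f H, 7 lok H, 8 bo L.
Parse left to right (heavy = foot alone; LL = one foot; stranded L unfooted): (ˈe.bu) (ˈgi:) (ˈti.fe) (ˈklo:f) (ˈlok) bo.
Foot heads: 1, 3, 4, 6, 7.
Primary stress on the rightmost head = syllable 7.
Secondary stress on 1, 3, 4, 6: ˌe.bu.ˌgi:.ˌti.fe.ˌklo:f.ˈlok.bo.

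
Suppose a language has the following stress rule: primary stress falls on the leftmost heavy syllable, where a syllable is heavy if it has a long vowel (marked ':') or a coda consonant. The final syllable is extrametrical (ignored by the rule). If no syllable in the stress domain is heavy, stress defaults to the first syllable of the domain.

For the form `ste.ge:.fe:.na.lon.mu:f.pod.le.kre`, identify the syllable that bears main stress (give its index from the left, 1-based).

The final syllable (9, kre) is extrametrical; the stress domain is syllables 1–8.
Weights: 1 ste L, 2 ge: H, 3 fe: H, 4 na L, 5 lon H, 6 mu:f H, 7 pod H, 8 le L.
Heavy syllables in the domain: 2, 3, 5, 6, 7. The leftmost is syllable 2 (ge:).
Primary stress: syllable 2 → ste.ˈge:.fe:.na.lon.mu:f.pod.le.kre.

2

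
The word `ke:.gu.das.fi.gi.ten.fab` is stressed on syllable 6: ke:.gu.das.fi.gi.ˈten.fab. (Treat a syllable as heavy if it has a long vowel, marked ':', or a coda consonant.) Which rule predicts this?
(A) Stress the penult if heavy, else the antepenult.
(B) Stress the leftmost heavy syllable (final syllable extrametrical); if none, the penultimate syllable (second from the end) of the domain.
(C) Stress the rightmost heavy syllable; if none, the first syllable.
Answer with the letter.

Rule A → syllable 6 ✓.
Rule B → syllable 1 (observed: 6).
Rule C → syllable 7 (observed: 6).

A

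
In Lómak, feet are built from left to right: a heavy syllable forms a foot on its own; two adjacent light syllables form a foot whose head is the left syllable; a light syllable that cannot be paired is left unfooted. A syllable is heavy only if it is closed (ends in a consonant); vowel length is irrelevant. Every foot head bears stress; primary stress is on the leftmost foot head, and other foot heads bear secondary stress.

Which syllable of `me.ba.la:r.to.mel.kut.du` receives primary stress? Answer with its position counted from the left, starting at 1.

Weights: 1 me L, 2 ba L, 3 la:r H, 4 to L, 5 mel H, 6 kut H, 7 du L.
Parse left to right (heavy = foot alone; LL = one foot; stranded L unfooted): (ˈme.ba) (ˈla:r) to (ˈmel) (ˈkut) du.
Foot heads: 1, 3, 5, 6.
Primary stress on the leftmost head = syllable 1.
Primary stress: syllable 1 → ˈme.ba.la:r.to.mel.kut.du.

1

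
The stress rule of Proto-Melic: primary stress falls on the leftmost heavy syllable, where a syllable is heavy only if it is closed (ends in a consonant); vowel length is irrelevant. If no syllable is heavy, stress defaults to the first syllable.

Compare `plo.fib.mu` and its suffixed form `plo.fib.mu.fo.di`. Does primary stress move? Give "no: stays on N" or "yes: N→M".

Base `plo.fib.mu` (3 syllables):
  Weights: 1 plo L, 2 fib H, 3 mu L.
  Heavy syllables in the domain: 2. The leftmost is syllable 2 (fib).
  → primary stress on syllable 2.
Suffixed `plo.fib.mu.fo.di` (5 syllables):
  Weights: 1 plo L, 2 fib H, 3 mu L, 4 fo L, 5 di L.
  Heavy syllables in the domain: 2. The leftmost is syllable 2 (fib).
  → primary stress on syllable 2.

no: stays on 2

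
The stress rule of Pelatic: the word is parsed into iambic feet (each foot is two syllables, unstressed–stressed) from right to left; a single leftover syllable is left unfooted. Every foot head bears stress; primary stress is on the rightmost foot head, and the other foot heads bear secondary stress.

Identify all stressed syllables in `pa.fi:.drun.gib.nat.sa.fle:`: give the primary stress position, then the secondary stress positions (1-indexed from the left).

primary 7, secondary 3, 5

Parse right to left into iambic (σˈσ) feet: pa (fi:.ˈdrun) (gib.ˈnat) (sa.ˈfle:). Syllable 1 is left unfooted.
Foot heads (stressed positions): 3, 5, 7.
End Rule Rightmost: primary stress on the rightmost head = syllable 7.
Secondary stress on 3, 5: pa.fi:.ˌdrun.gib.ˌnat.sa.ˈfle:.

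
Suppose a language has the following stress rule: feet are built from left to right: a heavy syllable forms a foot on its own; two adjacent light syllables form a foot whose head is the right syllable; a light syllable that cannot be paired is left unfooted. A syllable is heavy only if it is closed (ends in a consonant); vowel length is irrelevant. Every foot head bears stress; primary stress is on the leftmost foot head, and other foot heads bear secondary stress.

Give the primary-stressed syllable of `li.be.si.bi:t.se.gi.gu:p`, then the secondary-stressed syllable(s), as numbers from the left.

primary 2, secondary 4, 6, 7

Weights: 1 li L, 2 be L, 3 si L, 4 bi:t H, 5 se L, 6 gi L, 7 gu:p H.
Parse left to right (heavy = foot alone; LL = one foot; stranded L unfooted): (li.ˈbe) si (ˈbi:t) (se.ˈgi) (ˈgu:p).
Foot heads: 2, 4, 6, 7.
Primary stress on the leftmost head = syllable 2.
Secondary stress on 4, 6, 7: li.ˈbe.si.ˌbi:t.se.ˌgi.ˌgu:p.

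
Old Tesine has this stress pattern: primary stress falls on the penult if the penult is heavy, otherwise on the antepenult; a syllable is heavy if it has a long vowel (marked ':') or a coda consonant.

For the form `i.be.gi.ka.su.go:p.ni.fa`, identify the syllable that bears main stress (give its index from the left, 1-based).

Weights: 6 go:p H, 7 ni L, 8 fa L.
The penult (syllable 7, ni) is light, so stress falls on the antepenult (syllable 6, go:p).
Primary stress: syllable 6 → i.be.gi.ka.su.ˈgo:p.ni.fa.

6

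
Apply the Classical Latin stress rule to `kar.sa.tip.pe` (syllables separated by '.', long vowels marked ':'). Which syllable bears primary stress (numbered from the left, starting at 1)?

Classical Latin: stress the penult if heavy (long vowel or closed), else the antepenult.
Weights: 2 sa L, 3 tip H, 4 pe L.
The penult (syllable 3, tip) is heavy, so it takes stress.
Stress on syllable 3: kar.sa.ˈtip.pe.

3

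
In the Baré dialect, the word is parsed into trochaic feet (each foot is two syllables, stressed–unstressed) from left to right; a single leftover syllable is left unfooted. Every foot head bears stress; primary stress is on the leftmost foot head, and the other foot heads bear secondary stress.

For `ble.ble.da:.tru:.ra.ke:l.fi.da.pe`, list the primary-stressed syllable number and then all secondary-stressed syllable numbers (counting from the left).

Parse left to right into trochaic (ˈσσ) feet: (ˈble.ble) (ˈda:.tru:) (ˈra.ke:l) (ˈfi.da) pe. Syllable 9 is left unfooted.
Foot heads (stressed positions): 1, 3, 5, 7.
End Rule Leftmost: primary stress on the leftmost head = syllable 1.
Secondary stress on 3, 5, 7: ˈble.ble.ˌda:.tru:.ˌra.ke:l.ˌfi.da.pe.

primary 1, secondary 3, 5, 7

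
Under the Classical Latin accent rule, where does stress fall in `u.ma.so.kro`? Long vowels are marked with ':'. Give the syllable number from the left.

Classical Latin: stress the penult if heavy (long vowel or closed), else the antepenult.
Weights: 2 ma L, 3 so L, 4 kro L.
The penult (syllable 3, so) is light, so stress falls on the antepenult (syllable 2, ma).
Stress on syllable 2: u.ˈma.so.kro.

2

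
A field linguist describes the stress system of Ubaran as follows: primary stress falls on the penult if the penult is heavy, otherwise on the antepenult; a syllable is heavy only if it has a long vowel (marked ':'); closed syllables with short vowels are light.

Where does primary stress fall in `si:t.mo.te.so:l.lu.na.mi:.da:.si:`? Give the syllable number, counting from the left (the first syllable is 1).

Weights: 7 mi: H, 8 da: H, 9 si: H.
The penult (syllable 8, da:) is heavy, so it takes stress.
Primary stress: syllable 8 → si:t.mo.te.so:l.lu.na.mi:.ˈda:.si:.

8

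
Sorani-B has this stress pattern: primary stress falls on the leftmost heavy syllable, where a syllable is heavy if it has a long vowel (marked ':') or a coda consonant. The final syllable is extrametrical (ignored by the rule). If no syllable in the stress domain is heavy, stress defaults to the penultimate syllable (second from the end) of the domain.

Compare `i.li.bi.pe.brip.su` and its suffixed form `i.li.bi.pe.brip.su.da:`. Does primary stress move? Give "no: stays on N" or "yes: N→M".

Base `i.li.bi.pe.brip.su` (6 syllables):
  The final syllable (6, su) is extrametrical; the stress domain is syllables 1–5.
  Weights: 1 i L, 2 li L, 3 bi L, 4 pe L, 5 brip H.
  Heavy syllables in the domain: 5. The leftmost is syllable 5 (brip).
  → primary stress on syllable 5.
Suffixed `i.li.bi.pe.brip.su.da:` (7 syllables):
  The final syllable (7, da:) is extrametrical; the stress domain is syllables 1–6.
  Weights: 1 i L, 2 li L, 3 bi L, 4 pe L, 5 brip H, 6 su L.
  Heavy syllables in the domain: 5. The leftmost is syllable 5 (brip).
  → primary stress on syllable 5.

no: stays on 5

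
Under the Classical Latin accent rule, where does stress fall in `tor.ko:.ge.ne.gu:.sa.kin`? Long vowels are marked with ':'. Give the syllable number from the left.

5

Classical Latin: stress the penult if heavy (long vowel or closed), else the antepenult.
Weights: 5 gu: H, 6 sa L, 7 kin H.
The penult (syllable 6, sa) is light, so stress falls on the antepenult (syllable 5, gu:).
Stress on syllable 5: tor.ko:.ge.ne.ˈgu:.sa.kin.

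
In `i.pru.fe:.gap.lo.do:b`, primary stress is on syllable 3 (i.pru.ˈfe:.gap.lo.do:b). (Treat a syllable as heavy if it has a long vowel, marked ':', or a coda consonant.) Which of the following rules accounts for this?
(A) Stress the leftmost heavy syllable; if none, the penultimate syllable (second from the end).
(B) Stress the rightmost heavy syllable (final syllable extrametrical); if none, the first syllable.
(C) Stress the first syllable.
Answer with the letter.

A

Rule A → syllable 3 ✓.
Rule B → syllable 4 (observed: 3).
Rule C → syllable 1 (observed: 3).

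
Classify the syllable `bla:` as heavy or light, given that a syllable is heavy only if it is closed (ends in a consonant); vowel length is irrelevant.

`bla:`: long vowel, open (no coda). Open (no coda) → light.

light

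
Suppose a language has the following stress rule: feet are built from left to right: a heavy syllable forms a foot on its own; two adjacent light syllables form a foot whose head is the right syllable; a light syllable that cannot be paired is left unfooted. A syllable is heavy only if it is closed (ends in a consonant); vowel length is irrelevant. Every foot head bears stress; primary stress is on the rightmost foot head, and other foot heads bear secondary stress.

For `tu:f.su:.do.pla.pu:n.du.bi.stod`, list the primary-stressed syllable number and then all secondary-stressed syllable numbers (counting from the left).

Weights: 1 tu:f H, 2 su: L, 3 do L, 4 pla L, 5 pu:n H, 6 du L, 7 bi L, 8 stod H.
Parse left to right (heavy = foot alone; LL = one foot; stranded L unfooted): (ˈtu:f) (su:.ˈdo) pla (ˈpu:n) (du.ˈbi) (ˈstod).
Foot heads: 1, 3, 5, 7, 8.
Primary stress on the rightmost head = syllable 8.
Secondary stress on 1, 3, 5, 7: ˌtu:f.su:.ˌdo.pla.ˌpu:n.du.ˌbi.ˈstod.

primary 8, secondary 1, 3, 5, 7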